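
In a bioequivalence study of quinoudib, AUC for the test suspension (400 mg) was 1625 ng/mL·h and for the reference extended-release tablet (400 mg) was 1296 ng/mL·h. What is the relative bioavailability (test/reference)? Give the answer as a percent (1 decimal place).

F_rel = 125.4%

F_rel = (AUC_test/D_test) / (AUC_ref/D_ref)
      = (1625/400) / (1296/400)
      = 4.0625 / 3.24 = 1.2539 = 125.39%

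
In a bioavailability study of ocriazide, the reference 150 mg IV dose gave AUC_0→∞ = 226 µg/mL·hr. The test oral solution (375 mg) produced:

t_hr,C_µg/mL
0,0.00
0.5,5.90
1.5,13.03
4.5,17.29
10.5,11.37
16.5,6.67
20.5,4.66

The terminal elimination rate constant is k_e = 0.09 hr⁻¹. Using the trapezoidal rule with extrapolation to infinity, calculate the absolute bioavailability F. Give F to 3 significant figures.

Trapezoidal AUC_0→20.5 (oral solution):
  [0→0.5]: (0.00+5.90)/2 × 0.5 = 1.475
  [0.5→1.5]: (5.90+13.03)/2 × 1 = 9.465
  [1.5→4.5]: (13.03+17.29)/2 × 3 = 45.48
  [4.5→10.5]: (17.29+11.37)/2 × 6 = 85.98
  [10.5→16.5]: (11.37+6.67)/2 × 6 = 54.12
  [16.5→20.5]: (6.67+4.66)/2 × 4 = 22.66
  Sum = 219.18 µg/mL·hr
Tail: C_last/k_e = 4.66/0.09 = 51.778
AUC_0→∞ (oral solution) = 219.18 + 51.778 = 270.958 µg/mL·hr
F = (AUC_ev/D_ev)/(AUC_iv/D_iv) = (270.958/375)/(226/150) = 0.722555/1.50667 = 0.4796

F = 0.480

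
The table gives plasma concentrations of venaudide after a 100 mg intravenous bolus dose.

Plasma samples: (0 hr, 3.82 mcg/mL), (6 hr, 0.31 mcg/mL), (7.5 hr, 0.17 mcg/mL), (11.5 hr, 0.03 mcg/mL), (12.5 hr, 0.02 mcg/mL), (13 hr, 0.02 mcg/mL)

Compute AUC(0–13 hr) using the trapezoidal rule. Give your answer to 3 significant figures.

Trapezoidal AUC_0→13:
  [0→6]: (3.82+0.31)/2 × 6 = 12.39
  [6→7.5]: (0.31+0.17)/2 × 1.5 = 0.36
  [7.5→11.5]: (0.17+0.03)/2 × 4 = 0.4
  [11.5→12.5]: (0.03+0.02)/2 × 1 = 0.025
  [12.5→13]: (0.02+0.02)/2 × 0.5 = 0.01
  Sum = 13.185 mcg/mL·hr

AUC = 13.2 mcg/mL·hr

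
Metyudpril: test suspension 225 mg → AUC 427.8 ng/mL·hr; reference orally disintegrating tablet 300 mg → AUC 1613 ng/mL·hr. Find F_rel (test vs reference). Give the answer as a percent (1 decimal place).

F_rel = (AUC_test/D_test) / (AUC_ref/D_ref)
      = (427.8/225) / (1613/300)
      = 1.90133 / 5.37667 = 0.3536 = 35.36%

F_rel = 35.4%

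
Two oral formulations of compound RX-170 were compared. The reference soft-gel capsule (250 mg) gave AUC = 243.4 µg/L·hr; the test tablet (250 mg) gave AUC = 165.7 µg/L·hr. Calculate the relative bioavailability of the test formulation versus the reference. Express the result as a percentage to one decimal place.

F_rel = (AUC_test/D_test) / (AUC_ref/D_ref)
      = (165.7/250) / (243.4/250)
      = 0.6628 / 0.9736 = 0.6808 = 68.08%

F_rel = 68.1%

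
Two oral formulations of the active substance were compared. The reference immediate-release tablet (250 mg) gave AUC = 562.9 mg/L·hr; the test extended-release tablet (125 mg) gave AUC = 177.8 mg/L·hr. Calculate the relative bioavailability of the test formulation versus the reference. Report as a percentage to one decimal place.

F_rel = 63.2%

F_rel = (AUC_test/D_test) / (AUC_ref/D_ref)
      = (177.8/125) / (562.9/250)
      = 1.4224 / 2.2516 = 0.6317 = 63.17%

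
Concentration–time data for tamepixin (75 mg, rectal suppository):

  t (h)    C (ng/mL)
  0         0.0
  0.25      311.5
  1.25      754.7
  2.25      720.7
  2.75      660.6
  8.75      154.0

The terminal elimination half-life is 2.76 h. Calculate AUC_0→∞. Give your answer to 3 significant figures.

Trapezoidal AUC_0→8.75:
  [0→0.25]: (0.0+311.5)/2 × 0.25 = 38.9375
  [0.25→1.25]: (311.5+754.7)/2 × 1 = 533.1
  [1.25→2.25]: (754.7+720.7)/2 × 1 = 737.7
  [2.25→2.75]: (720.7+660.6)/2 × 0.5 = 345.325
  [2.75→8.75]: (660.6+154.0)/2 × 6 = 2443.8
  Sum = 4098.8625 ng/mL·h
k_e = ln2 / t½ = 0.693147 / 2.76 = 0.2511 h^-1
Extrapolated tail: C_last / k_e = 154.0 / 0.2511 = 613.301
AUC_0→∞ = 4098.8625 + 613.301 = 4712.1635 ng/mL·h

AUC = 4710 ng/mL·h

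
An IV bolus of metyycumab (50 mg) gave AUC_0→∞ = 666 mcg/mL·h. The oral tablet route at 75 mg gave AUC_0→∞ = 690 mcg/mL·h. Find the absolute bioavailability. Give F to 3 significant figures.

F = 0.691

F = (AUC_ev / D_ev) / (AUC_iv / D_iv)
  = (690/75) / (666/50)
  = 9.2 / 13.32 = 0.6907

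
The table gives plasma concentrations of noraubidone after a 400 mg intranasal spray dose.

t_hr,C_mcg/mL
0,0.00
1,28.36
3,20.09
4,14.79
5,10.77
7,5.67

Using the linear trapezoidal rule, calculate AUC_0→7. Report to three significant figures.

Trapezoidal AUC_0→7:
  [0→1]: (0.00+28.36)/2 × 1 = 14.18
  [1→3]: (28.36+20.09)/2 × 2 = 48.45
  [3→4]: (20.09+14.79)/2 × 1 = 17.44
  [4→5]: (14.79+10.77)/2 × 1 = 12.78
  [5→7]: (10.77+5.67)/2 × 2 = 16.44
  Sum = 109.29 mcg/mL·hr

AUC = 109 mcg/mL·hr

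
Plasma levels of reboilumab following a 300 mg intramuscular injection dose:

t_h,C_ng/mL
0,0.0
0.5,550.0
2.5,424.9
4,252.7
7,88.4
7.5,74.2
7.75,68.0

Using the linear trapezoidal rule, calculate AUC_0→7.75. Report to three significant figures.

Trapezoidal AUC_0→7.75:
  [0→0.5]: (0.0+550.0)/2 × 0.5 = 137.5
  [0.5→2.5]: (550.0+424.9)/2 × 2 = 974.9
  [2.5→4]: (424.9+252.7)/2 × 1.5 = 508.2
  [4→7]: (252.7+88.4)/2 × 3 = 511.65
  [7→7.5]: (88.4+74.2)/2 × 0.5 = 40.65
  [7.5→7.75]: (74.2+68.0)/2 × 0.25 = 17.775
  Sum = 2190.675 ng/mL·h

AUC = 2190 ng/mL·h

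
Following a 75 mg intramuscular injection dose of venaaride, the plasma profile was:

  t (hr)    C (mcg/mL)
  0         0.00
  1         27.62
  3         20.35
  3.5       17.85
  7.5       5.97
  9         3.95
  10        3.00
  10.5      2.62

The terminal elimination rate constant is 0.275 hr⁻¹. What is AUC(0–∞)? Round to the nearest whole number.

AUC = 141 mcg/mL·hr

Trapezoidal AUC_0→10.5:
  [0→1]: (0.00+27.62)/2 × 1 = 13.81
  [1→3]: (27.62+20.35)/2 × 2 = 47.97
  [3→3.5]: (20.35+17.85)/2 × 0.5 = 9.55
  [3.5→7.5]: (17.85+5.97)/2 × 4 = 47.64
  [7.5→9]: (5.97+3.95)/2 × 1.5 = 7.44
  [9→10]: (3.95+3.00)/2 × 1 = 3.475
  [10→10.5]: (3.00+2.62)/2 × 0.5 = 1.405
  Sum = 131.29 mcg/mL·hr
Extrapolated tail: C_last / k_e = 2.62 / 0.275 = 9.527
AUC_0→∞ = 131.29 + 9.527 = 140.817 mcg/mL·hr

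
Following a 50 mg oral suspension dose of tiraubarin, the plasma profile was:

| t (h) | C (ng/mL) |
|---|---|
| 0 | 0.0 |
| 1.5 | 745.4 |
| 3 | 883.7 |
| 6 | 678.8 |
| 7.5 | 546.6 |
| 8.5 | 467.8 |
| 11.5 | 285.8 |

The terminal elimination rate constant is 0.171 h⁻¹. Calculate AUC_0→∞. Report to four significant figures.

AUC = 8353 ng/mL·h

Trapezoidal AUC_0→11.5:
  [0→1.5]: (0.0+745.4)/2 × 1.5 = 559.05
  [1.5→3]: (745.4+883.7)/2 × 1.5 = 1221.825
  [3→6]: (883.7+678.8)/2 × 3 = 2343.75
  [6→7.5]: (678.8+546.6)/2 × 1.5 = 919.05
  [7.5→8.5]: (546.6+467.8)/2 × 1 = 507.2
  [8.5→11.5]: (467.8+285.8)/2 × 3 = 1130.4
  Sum = 6681.275 ng/mL·h
Extrapolated tail: C_last / k_e = 285.8 / 0.171 = 1671.345
AUC_0→∞ = 6681.275 + 1671.345 = 8352.62 ng/mL·h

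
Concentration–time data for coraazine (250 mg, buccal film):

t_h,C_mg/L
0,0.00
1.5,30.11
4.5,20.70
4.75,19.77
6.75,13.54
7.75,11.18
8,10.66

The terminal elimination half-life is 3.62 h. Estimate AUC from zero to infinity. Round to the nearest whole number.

AUC = 208 mg/L·h

Trapezoidal AUC_0→8:
  [0→1.5]: (0.00+30.11)/2 × 1.5 = 22.5825
  [1.5→4.5]: (30.11+20.70)/2 × 3 = 76.215
  [4.5→4.75]: (20.70+19.77)/2 × 0.25 = 5.05875
  [4.75→6.75]: (19.77+13.54)/2 × 2 = 33.31
  [6.75→7.75]: (13.54+11.18)/2 × 1 = 12.36
  [7.75→8]: (11.18+10.66)/2 × 0.25 = 2.73
  Sum = 152.25625 mg/L·h
k_e = ln2 / t½ = 0.693147 / 3.62 = 0.1915 h^-1
Extrapolated tail: C_last / k_e = 10.66 / 0.1915 = 55.666
AUC_0→∞ = 152.25625 + 55.666 = 207.92225 mg/L·h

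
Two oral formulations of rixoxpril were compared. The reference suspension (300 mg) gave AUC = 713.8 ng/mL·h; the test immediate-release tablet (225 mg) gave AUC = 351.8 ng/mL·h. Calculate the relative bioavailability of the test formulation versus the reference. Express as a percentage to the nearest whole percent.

F_rel = (AUC_test/D_test) / (AUC_ref/D_ref)
      = (351.8/225) / (713.8/300)
      = 1.56356 / 2.37933 = 0.6571 = 65.71%

F_rel = 66%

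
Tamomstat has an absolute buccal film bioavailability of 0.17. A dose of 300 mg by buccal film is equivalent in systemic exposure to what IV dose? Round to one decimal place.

D_iv = 51.0 mg

Systemic exposure from an extravascular dose = F × D_ev, so the equivalent IV dose is F × D_ev.
D_iv = F × D_ev = 0.17 × 300 = 51 mg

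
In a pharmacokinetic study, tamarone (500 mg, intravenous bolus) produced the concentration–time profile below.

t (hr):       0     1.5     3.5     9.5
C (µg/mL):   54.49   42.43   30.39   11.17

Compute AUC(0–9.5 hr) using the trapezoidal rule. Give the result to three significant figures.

AUC = 270 µg/mL·hr

Trapezoidal AUC_0→9.5:
  [0→1.5]: (54.49+42.43)/2 × 1.5 = 72.69
  [1.5→3.5]: (42.43+30.39)/2 × 2 = 72.82
  [3.5→9.5]: (30.39+11.17)/2 × 6 = 124.68
  Sum = 270.19 µg/mL·hr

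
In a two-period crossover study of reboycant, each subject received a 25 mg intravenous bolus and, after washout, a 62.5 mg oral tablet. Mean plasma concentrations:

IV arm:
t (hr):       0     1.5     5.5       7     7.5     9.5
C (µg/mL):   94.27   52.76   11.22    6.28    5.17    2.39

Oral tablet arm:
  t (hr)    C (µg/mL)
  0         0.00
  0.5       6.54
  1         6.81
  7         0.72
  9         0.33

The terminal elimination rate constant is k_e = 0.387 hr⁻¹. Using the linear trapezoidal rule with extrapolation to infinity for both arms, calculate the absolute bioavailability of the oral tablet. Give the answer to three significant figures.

Trapezoidal AUC_0→9.5 (IV):
  [0→1.5]: (94.27+52.76)/2 × 1.5 = 110.2725
  [1.5→5.5]: (52.76+11.22)/2 × 4 = 127.96
  [5.5→7]: (11.22+6.28)/2 × 1.5 = 13.125
  [7→7.5]: (6.28+5.17)/2 × 0.5 = 2.8625
  [7.5→9.5]: (5.17+2.39)/2 × 2 = 7.56
  Sum = 261.78 µg/mL·hr
IV tail: 2.39/0.387 = 6.176; AUC_iv,0→∞ = 261.78 + 6.176 = 267.956 µg/mL·hr
Trapezoidal AUC_0→9 (oral tablet):
  [0→0.5]: (0.00+6.54)/2 × 0.5 = 1.635
  [0.5→1]: (6.54+6.81)/2 × 0.5 = 3.3375
  [1→7]: (6.81+0.72)/2 × 6 = 22.59
  [7→9]: (0.72+0.33)/2 × 2 = 1.05
  Sum = 28.6125 µg/mL·hr
oral tablet tail: 0.33/0.387 = 0.853; AUC_ev,0→∞ = 28.6125 + 0.853 = 29.4655 µg/mL·hr
F = (AUC_ev/D_ev)/(AUC_iv/D_iv) = (29.4655/62.5)/(267.956/25) = 0.471448/10.71824 = 0.0440

F = 0.0440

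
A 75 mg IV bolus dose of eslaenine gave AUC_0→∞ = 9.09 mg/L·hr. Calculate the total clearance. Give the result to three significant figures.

CL = Dose_iv / AUC_0→∞
   = 75 / 9.09 = 8.25083 L/hr

CL = 8.25 L/hr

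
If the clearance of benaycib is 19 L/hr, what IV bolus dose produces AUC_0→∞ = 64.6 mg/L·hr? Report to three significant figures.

Dose_iv = CL × AUC_0→∞
     = 19 × 64.6 = 1227.4 mg

Dose = 1230 mg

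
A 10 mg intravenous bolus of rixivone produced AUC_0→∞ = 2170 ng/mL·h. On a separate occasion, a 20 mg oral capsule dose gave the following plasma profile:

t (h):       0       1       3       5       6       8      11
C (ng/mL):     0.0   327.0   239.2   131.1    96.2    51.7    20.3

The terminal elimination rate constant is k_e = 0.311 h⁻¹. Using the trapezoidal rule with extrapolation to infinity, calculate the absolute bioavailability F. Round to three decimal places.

F = 0.354

Trapezoidal AUC_0→11 (oral capsule):
  [0→1]: (0.0+327.0)/2 × 1 = 163.5
  [1→3]: (327.0+239.2)/2 × 2 = 566.2
  [3→5]: (239.2+131.1)/2 × 2 = 370.3
  [5→6]: (131.1+96.2)/2 × 1 = 113.65
  [6→8]: (96.2+51.7)/2 × 2 = 147.9
  [8→11]: (51.7+20.3)/2 × 3 = 108.0
  Sum = 1469.55 ng/mL·h
Tail: C_last/k_e = 20.3/0.311 = 65.273
AUC_0→∞ (oral capsule) = 1469.55 + 65.273 = 1534.823 ng/mL·h
F = (AUC_ev/D_ev)/(AUC_iv/D_iv) = (1534.823/20)/(2170/10) = 76.74115/217 = 0.3536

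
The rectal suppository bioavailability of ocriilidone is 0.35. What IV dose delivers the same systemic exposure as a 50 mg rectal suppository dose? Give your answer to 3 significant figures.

Systemic exposure from an extravascular dose = F × D_ev, so the equivalent IV dose is F × D_ev.
D_iv = F × D_ev = 0.35 × 50 = 17.5 mg

D_iv = 17.5 mg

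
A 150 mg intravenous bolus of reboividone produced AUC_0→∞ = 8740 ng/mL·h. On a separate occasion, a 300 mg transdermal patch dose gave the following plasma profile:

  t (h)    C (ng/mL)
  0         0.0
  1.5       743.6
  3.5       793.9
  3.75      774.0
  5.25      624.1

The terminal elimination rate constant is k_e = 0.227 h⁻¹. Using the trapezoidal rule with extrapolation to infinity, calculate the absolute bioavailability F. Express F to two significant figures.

F = 0.35

Trapezoidal AUC_0→5.25 (transdermal patch):
  [0→1.5]: (0.0+743.6)/2 × 1.5 = 557.7
  [1.5→3.5]: (743.6+793.9)/2 × 2 = 1537.5
  [3.5→3.75]: (793.9+774.0)/2 × 0.25 = 195.9875
  [3.75→5.25]: (774.0+624.1)/2 × 1.5 = 1048.575
  Sum = 3339.7625 ng/mL·h
Tail: C_last/k_e = 624.1/0.227 = 2749.339
AUC_0→∞ (transdermal patch) = 3339.7625 + 2749.339 = 6089.1015 ng/mL·h
F = (AUC_ev/D_ev)/(AUC_iv/D_iv) = (6089.1015/300)/(8740/150) = 20.297005/58.2667 = 0.3483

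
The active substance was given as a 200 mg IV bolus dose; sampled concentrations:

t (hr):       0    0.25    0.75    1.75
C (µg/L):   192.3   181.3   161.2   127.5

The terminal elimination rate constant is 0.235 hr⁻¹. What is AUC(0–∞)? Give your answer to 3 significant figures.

Trapezoidal AUC_0→1.75:
  [0→0.25]: (192.3+181.3)/2 × 0.25 = 46.7
  [0.25→0.75]: (181.3+161.2)/2 × 0.5 = 85.625
  [0.75→1.75]: (161.2+127.5)/2 × 1 = 144.35
  Sum = 276.675 µg/L·hr
Extrapolated tail: C_last / k_e = 127.5 / 0.235 = 542.553
AUC_0→∞ = 276.675 + 542.553 = 819.228 µg/L·hr

AUC = 819 µg/L·hr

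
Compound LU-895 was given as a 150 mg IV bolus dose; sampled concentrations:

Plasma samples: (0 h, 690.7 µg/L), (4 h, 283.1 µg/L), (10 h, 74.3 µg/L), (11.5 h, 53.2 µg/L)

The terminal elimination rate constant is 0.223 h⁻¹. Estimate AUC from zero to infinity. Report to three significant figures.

AUC = 3350 µg/L·h

Trapezoidal AUC_0→11.5:
  [0→4]: (690.7+283.1)/2 × 4 = 1947.6
  [4→10]: (283.1+74.3)/2 × 6 = 1072.2
  [10→11.5]: (74.3+53.2)/2 × 1.5 = 95.625
  Sum = 3115.425 µg/L·h
Extrapolated tail: C_last / k_e = 53.2 / 0.223 = 238.565
AUC_0→∞ = 3115.425 + 238.565 = 3353.99 µg/L·h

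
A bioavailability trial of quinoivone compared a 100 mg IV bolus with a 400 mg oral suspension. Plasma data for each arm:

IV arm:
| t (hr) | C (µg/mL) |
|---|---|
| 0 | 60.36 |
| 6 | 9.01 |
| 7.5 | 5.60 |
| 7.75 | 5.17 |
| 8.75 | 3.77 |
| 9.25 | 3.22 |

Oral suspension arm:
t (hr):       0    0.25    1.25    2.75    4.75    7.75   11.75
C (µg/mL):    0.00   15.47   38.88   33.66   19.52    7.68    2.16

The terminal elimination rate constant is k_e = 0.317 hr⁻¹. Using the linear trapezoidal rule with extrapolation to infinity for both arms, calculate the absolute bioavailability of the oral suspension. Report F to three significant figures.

Trapezoidal AUC_0→9.25 (IV):
  [0→6]: (60.36+9.01)/2 × 6 = 208.11
  [6→7.5]: (9.01+5.60)/2 × 1.5 = 10.9575
  [7.5→7.75]: (5.60+5.17)/2 × 0.25 = 1.34625
  [7.75→8.75]: (5.17+3.77)/2 × 1 = 4.47
  [8.75→9.25]: (3.77+3.22)/2 × 0.5 = 1.7475
  Sum = 226.63125 µg/mL·hr
IV tail: 3.22/0.317 = 10.158; AUC_iv,0→∞ = 226.63125 + 10.158 = 236.78925 µg/mL·hr
Trapezoidal AUC_0→11.75 (oral suspension):
  [0→0.25]: (0.00+15.47)/2 × 0.25 = 1.93375
  [0.25→1.25]: (15.47+38.88)/2 × 1 = 27.175
  [1.25→2.75]: (38.88+33.66)/2 × 1.5 = 54.405
  [2.75→4.75]: (33.66+19.52)/2 × 2 = 53.18
  [4.75→7.75]: (19.52+7.68)/2 × 3 = 40.8
  [7.75→11.75]: (7.68+2.16)/2 × 4 = 19.68
  Sum = 197.17375 µg/mL·hr
oral suspension tail: 2.16/0.317 = 6.814; AUC_ev,0→∞ = 197.17375 + 6.814 = 203.98775 µg/mL·hr
F = (AUC_ev/D_ev)/(AUC_iv/D_iv) = (203.98775/400)/(236.78925/100) = 0.509969/2.3678925 = 0.2154

F = 0.215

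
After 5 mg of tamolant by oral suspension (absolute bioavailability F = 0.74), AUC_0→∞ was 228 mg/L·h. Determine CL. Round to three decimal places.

CL = 0.016 L/h

CL = F × Dose / AUC_0→∞
   = 0.74 × 5 / 228 = 0.0162281 L/h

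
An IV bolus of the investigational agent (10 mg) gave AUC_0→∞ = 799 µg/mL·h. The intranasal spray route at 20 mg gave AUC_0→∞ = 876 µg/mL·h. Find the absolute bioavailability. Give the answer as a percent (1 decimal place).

F = 54.8%

F = (AUC_ev / D_ev) / (AUC_iv / D_iv)
  = (876/20) / (799/10)
  = 43.8 / 79.9 = 0.5482
  = 54.82%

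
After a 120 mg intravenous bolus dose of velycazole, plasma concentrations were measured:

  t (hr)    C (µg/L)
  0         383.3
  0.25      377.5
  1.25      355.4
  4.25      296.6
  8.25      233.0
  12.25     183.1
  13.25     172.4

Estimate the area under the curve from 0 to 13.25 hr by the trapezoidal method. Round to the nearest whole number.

Trapezoidal AUC_0→13.25:
  [0→0.25]: (383.3+377.5)/2 × 0.25 = 95.1
  [0.25→1.25]: (377.5+355.4)/2 × 1 = 366.45
  [1.25→4.25]: (355.4+296.6)/2 × 3 = 978.0
  [4.25→8.25]: (296.6+233.0)/2 × 4 = 1059.2
  [8.25→12.25]: (233.0+183.1)/2 × 4 = 832.2
  [12.25→13.25]: (183.1+172.4)/2 × 1 = 177.75
  Sum = 3508.7 µg/L·hr

AUC = 3509 µg/L·hr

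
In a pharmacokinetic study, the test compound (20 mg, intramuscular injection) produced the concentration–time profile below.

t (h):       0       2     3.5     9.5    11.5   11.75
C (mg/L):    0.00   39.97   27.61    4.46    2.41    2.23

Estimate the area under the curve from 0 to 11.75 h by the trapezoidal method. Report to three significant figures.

Trapezoidal AUC_0→11.75:
  [0→2]: (0.00+39.97)/2 × 2 = 39.97
  [2→3.5]: (39.97+27.61)/2 × 1.5 = 50.685
  [3.5→9.5]: (27.61+4.46)/2 × 6 = 96.21
  [9.5→11.5]: (4.46+2.41)/2 × 2 = 6.87
  [11.5→11.75]: (2.41+2.23)/2 × 0.25 = 0.58
  Sum = 194.315 mg/L·h

AUC = 194 mg/L·h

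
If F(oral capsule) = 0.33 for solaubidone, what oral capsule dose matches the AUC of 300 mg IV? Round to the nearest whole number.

D_oral = 909 mg

For equal systemic exposure: F × D_ev = D_iv
D_ev = D_iv / F = 300 / 0.33 = 909.091 mg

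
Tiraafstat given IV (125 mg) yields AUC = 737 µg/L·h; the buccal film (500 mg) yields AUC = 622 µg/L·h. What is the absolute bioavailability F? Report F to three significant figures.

F = (AUC_ev / D_ev) / (AUC_iv / D_iv)
  = (622/500) / (737/125)
  = 1.244 / 5.896 = 0.2110

F = 0.211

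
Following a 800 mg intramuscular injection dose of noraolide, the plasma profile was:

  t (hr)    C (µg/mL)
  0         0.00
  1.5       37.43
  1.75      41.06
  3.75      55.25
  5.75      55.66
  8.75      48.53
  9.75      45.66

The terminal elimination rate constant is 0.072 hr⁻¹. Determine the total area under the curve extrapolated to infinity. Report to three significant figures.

AUC = 1080 µg/mL·hr

Trapezoidal AUC_0→9.75:
  [0→1.5]: (0.00+37.43)/2 × 1.5 = 28.0725
  [1.5→1.75]: (37.43+41.06)/2 × 0.25 = 9.81125
  [1.75→3.75]: (41.06+55.25)/2 × 2 = 96.31
  [3.75→5.75]: (55.25+55.66)/2 × 2 = 110.91
  [5.75→8.75]: (55.66+48.53)/2 × 3 = 156.285
  [8.75→9.75]: (48.53+45.66)/2 × 1 = 47.095
  Sum = 448.48375 µg/mL·hr
Extrapolated tail: C_last / k_e = 45.66 / 0.072 = 634.167
AUC_0→∞ = 448.48375 + 634.167 = 1082.65075 µg/mL·hr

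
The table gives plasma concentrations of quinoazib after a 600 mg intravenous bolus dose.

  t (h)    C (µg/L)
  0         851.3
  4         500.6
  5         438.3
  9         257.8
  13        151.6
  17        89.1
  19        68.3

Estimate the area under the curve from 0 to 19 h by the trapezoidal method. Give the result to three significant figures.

Trapezoidal AUC_0→19:
  [0→4]: (851.3+500.6)/2 × 4 = 2703.8
  [4→5]: (500.6+438.3)/2 × 1 = 469.45
  [5→9]: (438.3+257.8)/2 × 4 = 1392.2
  [9→13]: (257.8+151.6)/2 × 4 = 818.8
  [13→17]: (151.6+89.1)/2 × 4 = 481.4
  [17→19]: (89.1+68.3)/2 × 2 = 157.4
  Sum = 6023.05 µg/L·h

AUC = 6020 µg/L·h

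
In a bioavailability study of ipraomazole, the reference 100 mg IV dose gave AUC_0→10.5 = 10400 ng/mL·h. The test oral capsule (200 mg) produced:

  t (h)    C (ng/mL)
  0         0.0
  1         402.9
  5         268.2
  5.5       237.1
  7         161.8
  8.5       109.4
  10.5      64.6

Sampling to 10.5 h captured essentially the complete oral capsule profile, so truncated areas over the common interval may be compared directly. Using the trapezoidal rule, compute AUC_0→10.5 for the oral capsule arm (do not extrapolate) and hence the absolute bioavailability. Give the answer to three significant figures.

F = 0.113

Trapezoidal AUC_0→10.5 (oral capsule):
  [0→1]: (0.0+402.9)/2 × 1 = 201.45
  [1→5]: (402.9+268.2)/2 × 4 = 1342.2
  [5→5.5]: (268.2+237.1)/2 × 0.5 = 126.325
  [5.5→7]: (237.1+161.8)/2 × 1.5 = 299.175
  [7→8.5]: (161.8+109.4)/2 × 1.5 = 203.4
  [8.5→10.5]: (109.4+64.6)/2 × 2 = 174.0
  Sum = 2346.55 ng/mL·h
F = (AUC_ev/D_ev)/(AUC_iv/D_iv) = (2346.55/200)/(10400/100) = 11.73275/104 = 0.1128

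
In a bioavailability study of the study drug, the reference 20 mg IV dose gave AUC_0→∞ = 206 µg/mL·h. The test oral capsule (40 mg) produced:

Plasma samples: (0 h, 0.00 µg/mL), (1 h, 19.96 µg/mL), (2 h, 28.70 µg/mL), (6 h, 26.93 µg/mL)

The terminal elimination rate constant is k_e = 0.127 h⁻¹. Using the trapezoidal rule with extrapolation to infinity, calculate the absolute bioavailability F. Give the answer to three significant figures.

F = 0.868

Trapezoidal AUC_0→6 (oral capsule):
  [0→1]: (0.00+19.96)/2 × 1 = 9.98
  [1→2]: (19.96+28.70)/2 × 1 = 24.33
  [2→6]: (28.70+26.93)/2 × 4 = 111.26
  Sum = 145.57 µg/mL·h
Tail: C_last/k_e = 26.93/0.127 = 212.047
AUC_0→∞ (oral capsule) = 145.57 + 212.047 = 357.617 µg/mL·h
F = (AUC_ev/D_ev)/(AUC_iv/D_iv) = (357.617/40)/(206/20) = 8.940425/10.3 = 0.8680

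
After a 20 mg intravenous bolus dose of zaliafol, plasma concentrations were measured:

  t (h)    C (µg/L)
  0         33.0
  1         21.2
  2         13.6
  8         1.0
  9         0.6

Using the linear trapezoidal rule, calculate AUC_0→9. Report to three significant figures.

AUC = 89.1 µg/L·h

Trapezoidal AUC_0→9:
  [0→1]: (33.0+21.2)/2 × 1 = 27.1
  [1→2]: (21.2+13.6)/2 × 1 = 17.4
  [2→8]: (13.6+1.0)/2 × 6 = 43.8
  [8→9]: (1.0+0.6)/2 × 1 = 0.8
  Sum = 89.1 µg/L·h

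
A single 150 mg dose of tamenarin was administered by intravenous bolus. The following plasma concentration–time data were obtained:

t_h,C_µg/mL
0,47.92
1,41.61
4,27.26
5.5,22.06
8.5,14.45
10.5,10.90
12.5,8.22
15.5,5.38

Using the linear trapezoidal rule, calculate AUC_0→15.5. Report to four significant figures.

Trapezoidal AUC_0→15.5:
  [0→1]: (47.92+41.61)/2 × 1 = 44.765
  [1→4]: (41.61+27.26)/2 × 3 = 103.305
  [4→5.5]: (27.26+22.06)/2 × 1.5 = 36.99
  [5.5→8.5]: (22.06+14.45)/2 × 3 = 54.765
  [8.5→10.5]: (14.45+10.90)/2 × 2 = 25.35
  [10.5→12.5]: (10.90+8.22)/2 × 2 = 19.12
  [12.5→15.5]: (8.22+5.38)/2 × 3 = 20.4
  Sum = 304.695 µg/mL·h

AUC = 304.7 µg/mL·h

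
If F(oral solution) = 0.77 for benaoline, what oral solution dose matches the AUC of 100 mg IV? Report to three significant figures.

D_oral = 130 mg

For equal systemic exposure: F × D_ev = D_iv
D_ev = D_iv / F = 100 / 0.77 = 129.87 mg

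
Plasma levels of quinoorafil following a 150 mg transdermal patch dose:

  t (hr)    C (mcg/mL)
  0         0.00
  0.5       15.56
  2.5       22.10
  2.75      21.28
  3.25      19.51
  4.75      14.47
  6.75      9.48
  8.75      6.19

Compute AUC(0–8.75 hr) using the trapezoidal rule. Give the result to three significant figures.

AUC = 122 mcg/mL·hr

Trapezoidal AUC_0→8.75:
  [0→0.5]: (0.00+15.56)/2 × 0.5 = 3.89
  [0.5→2.5]: (15.56+22.10)/2 × 2 = 37.66
  [2.5→2.75]: (22.10+21.28)/2 × 0.25 = 5.4225
  [2.75→3.25]: (21.28+19.51)/2 × 0.5 = 10.1975
  [3.25→4.75]: (19.51+14.47)/2 × 1.5 = 25.485
  [4.75→6.75]: (14.47+9.48)/2 × 2 = 23.95
  [6.75→8.75]: (9.48+6.19)/2 × 2 = 15.67
  Sum = 122.275 mcg/mL·hr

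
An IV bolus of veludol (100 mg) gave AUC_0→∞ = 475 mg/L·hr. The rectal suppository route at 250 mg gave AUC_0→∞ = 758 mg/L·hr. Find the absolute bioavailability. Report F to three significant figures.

F = 0.638

F = (AUC_ev / D_ev) / (AUC_iv / D_iv)
  = (758/250) / (475/100)
  = 3.032 / 4.75 = 0.6383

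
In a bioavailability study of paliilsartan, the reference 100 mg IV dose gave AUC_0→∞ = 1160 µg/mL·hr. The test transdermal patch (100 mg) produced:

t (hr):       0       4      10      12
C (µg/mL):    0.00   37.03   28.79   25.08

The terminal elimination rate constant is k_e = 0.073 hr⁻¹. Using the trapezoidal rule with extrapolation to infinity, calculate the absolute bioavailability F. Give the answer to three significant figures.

F = 0.577

Trapezoidal AUC_0→12 (transdermal patch):
  [0→4]: (0.00+37.03)/2 × 4 = 74.06
  [4→10]: (37.03+28.79)/2 × 6 = 197.46
  [10→12]: (28.79+25.08)/2 × 2 = 53.87
  Sum = 325.39 µg/mL·hr
Tail: C_last/k_e = 25.08/0.073 = 343.562
AUC_0→∞ (transdermal patch) = 325.39 + 343.562 = 668.952 µg/mL·hr
F = (AUC_ev/D_ev)/(AUC_iv/D_iv) = (668.952/100)/(1160/100) = 6.68952/11.6 = 0.5767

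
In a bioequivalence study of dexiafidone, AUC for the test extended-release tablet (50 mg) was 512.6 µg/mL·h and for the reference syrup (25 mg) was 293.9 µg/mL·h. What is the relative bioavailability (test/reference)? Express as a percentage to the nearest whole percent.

F_rel = (AUC_test/D_test) / (AUC_ref/D_ref)
      = (512.6/50) / (293.9/25)
      = 10.252 / 11.756 = 0.8721 = 87.21%

F_rel = 87%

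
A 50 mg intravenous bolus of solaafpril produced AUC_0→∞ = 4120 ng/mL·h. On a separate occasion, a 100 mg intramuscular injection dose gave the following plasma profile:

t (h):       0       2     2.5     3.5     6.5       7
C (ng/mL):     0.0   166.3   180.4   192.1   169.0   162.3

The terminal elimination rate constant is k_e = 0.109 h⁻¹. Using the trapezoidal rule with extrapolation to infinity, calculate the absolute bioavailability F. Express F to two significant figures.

F = 0.31

Trapezoidal AUC_0→7 (intramuscular injection):
  [0→2]: (0.0+166.3)/2 × 2 = 166.3
  [2→2.5]: (166.3+180.4)/2 × 0.5 = 86.675
  [2.5→3.5]: (180.4+192.1)/2 × 1 = 186.25
  [3.5→6.5]: (192.1+169.0)/2 × 3 = 541.65
  [6.5→7]: (169.0+162.3)/2 × 0.5 = 82.825
  Sum = 1063.7 ng/mL·h
Tail: C_last/k_e = 162.3/0.109 = 1488.991
AUC_0→∞ (intramuscular injection) = 1063.7 + 1488.991 = 2552.691 ng/mL·h
F = (AUC_ev/D_ev)/(AUC_iv/D_iv) = (2552.691/100)/(4120/50) = 25.52691/82.4 = 0.3098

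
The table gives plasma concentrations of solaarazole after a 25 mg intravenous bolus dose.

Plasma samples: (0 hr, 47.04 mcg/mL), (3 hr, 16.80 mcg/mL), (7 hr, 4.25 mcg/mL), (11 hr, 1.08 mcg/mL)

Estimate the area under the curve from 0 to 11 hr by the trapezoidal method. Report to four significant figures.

AUC = 148.5 mcg/mL·hr

Trapezoidal AUC_0→11:
  [0→3]: (47.04+16.80)/2 × 3 = 95.76
  [3→7]: (16.80+4.25)/2 × 4 = 42.1
  [7→11]: (4.25+1.08)/2 × 4 = 10.66
  Sum = 148.52 mcg/mL·hr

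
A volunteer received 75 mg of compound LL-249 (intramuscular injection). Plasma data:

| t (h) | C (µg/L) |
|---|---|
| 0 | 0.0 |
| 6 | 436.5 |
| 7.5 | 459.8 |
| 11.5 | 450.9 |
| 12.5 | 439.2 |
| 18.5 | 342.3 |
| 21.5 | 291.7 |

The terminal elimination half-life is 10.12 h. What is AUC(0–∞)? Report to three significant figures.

Trapezoidal AUC_0→21.5:
  [0→6]: (0.0+436.5)/2 × 6 = 1309.5
  [6→7.5]: (436.5+459.8)/2 × 1.5 = 672.225
  [7.5→11.5]: (459.8+450.9)/2 × 4 = 1821.4
  [11.5→12.5]: (450.9+439.2)/2 × 1 = 445.05
  [12.5→18.5]: (439.2+342.3)/2 × 6 = 2344.5
  [18.5→21.5]: (342.3+291.7)/2 × 3 = 951.0
  Sum = 7543.675 µg/L·h
k_e = ln2 / t½ = 0.693147 / 10.12 = 0.0685 h^-1
Extrapolated tail: C_last / k_e = 291.7 / 0.0685 = 4258.394
AUC_0→∞ = 7543.675 + 4258.394 = 11802.069 µg/L·h

AUC = 11800 µg/L·h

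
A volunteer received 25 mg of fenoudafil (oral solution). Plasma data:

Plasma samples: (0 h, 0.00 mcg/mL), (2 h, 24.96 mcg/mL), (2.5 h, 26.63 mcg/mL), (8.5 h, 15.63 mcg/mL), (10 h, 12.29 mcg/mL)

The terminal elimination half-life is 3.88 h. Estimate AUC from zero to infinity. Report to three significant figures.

Trapezoidal AUC_0→10:
  [0→2]: (0.00+24.96)/2 × 2 = 24.96
  [2→2.5]: (24.96+26.63)/2 × 0.5 = 12.8975
  [2.5→8.5]: (26.63+15.63)/2 × 6 = 126.78
  [8.5→10]: (15.63+12.29)/2 × 1.5 = 20.94
  Sum = 185.5775 mcg/mL·h
k_e = ln2 / t½ = 0.693147 / 3.88 = 0.1786 h^-1
Extrapolated tail: C_last / k_e = 12.29 / 0.1786 = 68.813
AUC_0→∞ = 185.5775 + 68.813 = 254.3905 mcg/mL·h

AUC = 254 mcg/mL·h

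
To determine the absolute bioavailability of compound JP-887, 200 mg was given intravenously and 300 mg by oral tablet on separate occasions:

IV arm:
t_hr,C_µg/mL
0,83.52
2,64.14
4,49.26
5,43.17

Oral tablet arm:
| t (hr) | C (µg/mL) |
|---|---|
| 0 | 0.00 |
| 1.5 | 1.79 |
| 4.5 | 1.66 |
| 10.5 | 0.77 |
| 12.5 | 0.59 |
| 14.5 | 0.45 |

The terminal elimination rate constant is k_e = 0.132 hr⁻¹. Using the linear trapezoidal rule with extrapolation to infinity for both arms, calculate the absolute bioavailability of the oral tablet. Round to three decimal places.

Trapezoidal AUC_0→5 (IV):
  [0→2]: (83.52+64.14)/2 × 2 = 147.66
  [2→4]: (64.14+49.26)/2 × 2 = 113.4
  [4→5]: (49.26+43.17)/2 × 1 = 46.215
  Sum = 307.275 µg/mL·hr
IV tail: 43.17/0.132 = 327.045; AUC_iv,0→∞ = 307.275 + 327.045 = 634.32 µg/mL·hr
Trapezoidal AUC_0→14.5 (oral tablet):
  [0→1.5]: (0.00+1.79)/2 × 1.5 = 1.3425
  [1.5→4.5]: (1.79+1.66)/2 × 3 = 5.175
  [4.5→10.5]: (1.66+0.77)/2 × 6 = 7.29
  [10.5→12.5]: (0.77+0.59)/2 × 2 = 1.36
  [12.5→14.5]: (0.59+0.45)/2 × 2 = 1.04
  Sum = 16.2075 µg/mL·hr
oral tablet tail: 0.45/0.132 = 3.409; AUC_ev,0→∞ = 16.2075 + 3.409 = 19.6165 µg/mL·hr
F = (AUC_ev/D_ev)/(AUC_iv/D_iv) = (19.6165/300)/(634.32/200) = 0.0653883/3.1716 = 0.0206

F = 0.021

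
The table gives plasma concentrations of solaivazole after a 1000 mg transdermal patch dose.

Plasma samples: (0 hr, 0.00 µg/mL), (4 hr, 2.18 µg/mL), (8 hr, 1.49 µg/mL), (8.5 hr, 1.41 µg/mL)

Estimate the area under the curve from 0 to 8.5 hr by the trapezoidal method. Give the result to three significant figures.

AUC = 12.4 µg/mL·hr

Trapezoidal AUC_0→8.5:
  [0→4]: (0.00+2.18)/2 × 4 = 4.36
  [4→8]: (2.18+1.49)/2 × 4 = 7.34
  [8→8.5]: (1.49+1.41)/2 × 0.5 = 0.725
  Sum = 12.425 µg/mL·hr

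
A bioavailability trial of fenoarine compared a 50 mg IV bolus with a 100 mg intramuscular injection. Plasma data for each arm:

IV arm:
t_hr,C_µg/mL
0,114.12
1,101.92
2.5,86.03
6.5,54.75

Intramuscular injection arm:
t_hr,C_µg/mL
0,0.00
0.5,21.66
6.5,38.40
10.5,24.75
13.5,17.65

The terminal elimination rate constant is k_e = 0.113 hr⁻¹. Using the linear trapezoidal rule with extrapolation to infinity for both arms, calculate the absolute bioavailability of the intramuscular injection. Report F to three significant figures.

F = 0.262

Trapezoidal AUC_0→6.5 (IV):
  [0→1]: (114.12+101.92)/2 × 1 = 108.02
  [1→2.5]: (101.92+86.03)/2 × 1.5 = 140.9625
  [2.5→6.5]: (86.03+54.75)/2 × 4 = 281.56
  Sum = 530.5425 µg/mL·hr
IV tail: 54.75/0.113 = 484.513; AUC_iv,0→∞ = 530.5425 + 484.513 = 1015.0555 µg/mL·hr
Trapezoidal AUC_0→13.5 (intramuscular injection):
  [0→0.5]: (0.00+21.66)/2 × 0.5 = 5.415
  [0.5→6.5]: (21.66+38.40)/2 × 6 = 180.18
  [6.5→10.5]: (38.40+24.75)/2 × 4 = 126.3
  [10.5→13.5]: (24.75+17.65)/2 × 3 = 63.6
  Sum = 375.495 µg/mL·hr
intramuscular injection tail: 17.65/0.113 = 156.195; AUC_ev,0→∞ = 375.495 + 156.195 = 531.69 µg/mL·hr
F = (AUC_ev/D_ev)/(AUC_iv/D_iv) = (531.69/100)/(1015.0555/50) = 5.3169/20.30111 = 0.2619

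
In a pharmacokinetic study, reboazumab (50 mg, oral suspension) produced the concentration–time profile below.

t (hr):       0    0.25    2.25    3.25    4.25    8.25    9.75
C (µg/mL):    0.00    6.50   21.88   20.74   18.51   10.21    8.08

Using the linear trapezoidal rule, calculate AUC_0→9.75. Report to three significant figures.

Trapezoidal AUC_0→9.75:
  [0→0.25]: (0.00+6.50)/2 × 0.25 = 0.8125
  [0.25→2.25]: (6.50+21.88)/2 × 2 = 28.38
  [2.25→3.25]: (21.88+20.74)/2 × 1 = 21.31
  [3.25→4.25]: (20.74+18.51)/2 × 1 = 19.625
  [4.25→8.25]: (18.51+10.21)/2 × 4 = 57.44
  [8.25→9.75]: (10.21+8.08)/2 × 1.5 = 13.7175
  Sum = 141.285 µg/mL·hr

AUC = 141 µg/mL·hr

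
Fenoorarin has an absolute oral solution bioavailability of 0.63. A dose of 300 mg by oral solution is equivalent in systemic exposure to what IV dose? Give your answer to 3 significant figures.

D_iv = 189 mg

Systemic exposure from an extravascular dose = F × D_ev, so the equivalent IV dose is F × D_ev.
D_iv = F × D_ev = 0.63 × 300 = 189 mg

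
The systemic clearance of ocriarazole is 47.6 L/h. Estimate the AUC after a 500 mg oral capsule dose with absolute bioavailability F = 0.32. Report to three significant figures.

AUC = 3.36 mg/L·h

AUC_0→∞ = F × Dose / CL
        = 0.32 × 500 / 47.6 = 3.36134 mg/L·h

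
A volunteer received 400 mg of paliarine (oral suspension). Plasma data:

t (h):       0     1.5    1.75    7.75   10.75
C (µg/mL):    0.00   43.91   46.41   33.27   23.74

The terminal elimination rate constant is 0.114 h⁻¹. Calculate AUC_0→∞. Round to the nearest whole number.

AUC = 577 µg/mL·h

Trapezoidal AUC_0→10.75:
  [0→1.5]: (0.00+43.91)/2 × 1.5 = 32.9325
  [1.5→1.75]: (43.91+46.41)/2 × 0.25 = 11.29
  [1.75→7.75]: (46.41+33.27)/2 × 6 = 239.04
  [7.75→10.75]: (33.27+23.74)/2 × 3 = 85.515
  Sum = 368.7775 µg/mL·h
Extrapolated tail: C_last / k_e = 23.74 / 0.114 = 208.246
AUC_0→∞ = 368.7775 + 208.246 = 577.0235 µg/mL·h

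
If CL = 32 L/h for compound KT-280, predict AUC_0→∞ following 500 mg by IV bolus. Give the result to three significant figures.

AUC = 15.6 mg/L·h

AUC_0→∞ = Dose_iv / CL
        = 500 / 32 = 15.625 mg/L·h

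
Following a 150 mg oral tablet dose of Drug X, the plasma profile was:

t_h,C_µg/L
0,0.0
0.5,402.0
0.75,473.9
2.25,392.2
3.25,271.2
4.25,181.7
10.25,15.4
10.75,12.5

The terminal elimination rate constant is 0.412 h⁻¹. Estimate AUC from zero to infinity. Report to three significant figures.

AUC = 2050 µg/L·h

Trapezoidal AUC_0→10.75:
  [0→0.5]: (0.0+402.0)/2 × 0.5 = 100.5
  [0.5→0.75]: (402.0+473.9)/2 × 0.25 = 109.4875
  [0.75→2.25]: (473.9+392.2)/2 × 1.5 = 649.575
  [2.25→3.25]: (392.2+271.2)/2 × 1 = 331.7
  [3.25→4.25]: (271.2+181.7)/2 × 1 = 226.45
  [4.25→10.25]: (181.7+15.4)/2 × 6 = 591.3
  [10.25→10.75]: (15.4+12.5)/2 × 0.5 = 6.975
  Sum = 2015.9875 µg/L·h
Extrapolated tail: C_last / k_e = 12.5 / 0.412 = 30.340
AUC_0→∞ = 2015.9875 + 30.340 = 2046.3275 µg/L·h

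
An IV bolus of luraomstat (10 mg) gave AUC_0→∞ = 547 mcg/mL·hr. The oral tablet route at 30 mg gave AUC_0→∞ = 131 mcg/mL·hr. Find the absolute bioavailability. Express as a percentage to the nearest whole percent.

F = 8%

F = (AUC_ev / D_ev) / (AUC_iv / D_iv)
  = (131/30) / (547/10)
  = 4.36667 / 54.7 = 0.0798
  = 7.98%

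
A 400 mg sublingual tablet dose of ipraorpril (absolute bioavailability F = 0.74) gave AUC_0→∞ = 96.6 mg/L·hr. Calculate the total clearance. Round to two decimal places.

CL = F × Dose / AUC_0→∞
   = 0.74 × 400 / 96.6 = 3.06418 L/hr

CL = 3.06 L/hr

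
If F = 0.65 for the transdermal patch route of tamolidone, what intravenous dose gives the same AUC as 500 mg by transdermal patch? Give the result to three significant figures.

Systemic exposure from an extravascular dose = F × D_ev, so the equivalent IV dose is F × D_ev.
D_iv = F × D_ev = 0.65 × 500 = 325 mg

D_iv = 325 mg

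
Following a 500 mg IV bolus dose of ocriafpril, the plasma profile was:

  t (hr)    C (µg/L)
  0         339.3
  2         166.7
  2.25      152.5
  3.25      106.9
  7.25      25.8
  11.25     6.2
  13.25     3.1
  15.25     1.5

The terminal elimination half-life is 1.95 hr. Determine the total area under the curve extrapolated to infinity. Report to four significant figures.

AUC = 1023 µg/L·hr

Trapezoidal AUC_0→15.25:
  [0→2]: (339.3+166.7)/2 × 2 = 506.0
  [2→2.25]: (166.7+152.5)/2 × 0.25 = 39.9
  [2.25→3.25]: (152.5+106.9)/2 × 1 = 129.7
  [3.25→7.25]: (106.9+25.8)/2 × 4 = 265.4
  [7.25→11.25]: (25.8+6.2)/2 × 4 = 64.0
  [11.25→13.25]: (6.2+3.1)/2 × 2 = 9.3
  [13.25→15.25]: (3.1+1.5)/2 × 2 = 4.6
  Sum = 1018.9 µg/L·hr
k_e = ln2 / t½ = 0.693147 / 1.95 = 0.3555 hr^-1
Extrapolated tail: C_last / k_e = 1.5 / 0.3555 = 4.219
AUC_0→∞ = 1018.9 + 4.219 = 1023.119 µg/L·hr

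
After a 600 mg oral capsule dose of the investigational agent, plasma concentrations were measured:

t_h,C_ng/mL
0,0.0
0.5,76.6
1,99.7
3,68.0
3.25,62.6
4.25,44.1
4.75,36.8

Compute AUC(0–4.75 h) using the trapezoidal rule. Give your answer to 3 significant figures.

AUC = 321 ng/mL·h

Trapezoidal AUC_0→4.75:
  [0→0.5]: (0.0+76.6)/2 × 0.5 = 19.15
  [0.5→1]: (76.6+99.7)/2 × 0.5 = 44.075
  [1→3]: (99.7+68.0)/2 × 2 = 167.7
  [3→3.25]: (68.0+62.6)/2 × 0.25 = 16.325
  [3.25→4.25]: (62.6+44.1)/2 × 1 = 53.35
  [4.25→4.75]: (44.1+36.8)/2 × 0.5 = 20.225
  Sum = 320.825 ng/mL·h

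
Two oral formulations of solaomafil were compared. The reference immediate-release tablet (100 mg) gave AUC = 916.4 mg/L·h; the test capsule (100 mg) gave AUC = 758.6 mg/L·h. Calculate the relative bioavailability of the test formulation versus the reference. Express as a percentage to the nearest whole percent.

F_rel = (AUC_test/D_test) / (AUC_ref/D_ref)
      = (758.6/100) / (916.4/100)
      = 7.586 / 9.164 = 0.8278 = 82.78%

F_rel = 83%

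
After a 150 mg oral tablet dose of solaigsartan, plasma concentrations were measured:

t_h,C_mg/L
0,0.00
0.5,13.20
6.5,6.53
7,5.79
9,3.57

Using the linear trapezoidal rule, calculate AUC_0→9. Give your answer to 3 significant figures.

Trapezoidal AUC_0→9:
  [0→0.5]: (0.00+13.20)/2 × 0.5 = 3.3
  [0.5→6.5]: (13.20+6.53)/2 × 6 = 59.19
  [6.5→7]: (6.53+5.79)/2 × 0.5 = 3.08
  [7→9]: (5.79+3.57)/2 × 2 = 9.36
  Sum = 74.93 mg/L·h

AUC = 74.9 mg/L·h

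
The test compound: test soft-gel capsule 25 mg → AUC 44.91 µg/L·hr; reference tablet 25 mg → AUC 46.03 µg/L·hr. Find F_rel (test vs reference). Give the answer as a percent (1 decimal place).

F_rel = 97.6%

F_rel = (AUC_test/D_test) / (AUC_ref/D_ref)
      = (44.91/25) / (46.03/25)
      = 1.7964 / 1.8412 = 0.9757 = 97.57%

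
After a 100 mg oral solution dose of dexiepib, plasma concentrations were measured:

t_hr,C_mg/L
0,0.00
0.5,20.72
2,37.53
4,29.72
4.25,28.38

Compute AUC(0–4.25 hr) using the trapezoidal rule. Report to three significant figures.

AUC = 123 mg/L·hr

Trapezoidal AUC_0→4.25:
  [0→0.5]: (0.00+20.72)/2 × 0.5 = 5.18
  [0.5→2]: (20.72+37.53)/2 × 1.5 = 43.6875
  [2→4]: (37.53+29.72)/2 × 2 = 67.25
  [4→4.25]: (29.72+28.38)/2 × 0.25 = 7.2625
  Sum = 123.38 mg/L·hr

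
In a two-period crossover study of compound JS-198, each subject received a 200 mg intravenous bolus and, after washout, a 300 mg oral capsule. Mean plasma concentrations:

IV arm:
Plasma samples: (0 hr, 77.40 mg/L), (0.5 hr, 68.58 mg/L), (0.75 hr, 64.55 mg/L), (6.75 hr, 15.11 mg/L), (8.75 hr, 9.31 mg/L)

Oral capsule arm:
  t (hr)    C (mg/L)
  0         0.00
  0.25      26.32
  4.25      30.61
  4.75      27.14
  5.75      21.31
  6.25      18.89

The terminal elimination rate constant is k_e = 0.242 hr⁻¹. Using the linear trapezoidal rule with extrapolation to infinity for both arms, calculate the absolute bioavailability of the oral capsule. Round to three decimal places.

F = 0.458

Trapezoidal AUC_0→8.75 (IV):
  [0→0.5]: (77.40+68.58)/2 × 0.5 = 36.495
  [0.5→0.75]: (68.58+64.55)/2 × 0.25 = 16.64125
  [0.75→6.75]: (64.55+15.11)/2 × 6 = 238.98
  [6.75→8.75]: (15.11+9.31)/2 × 2 = 24.42
  Sum = 316.53625 mg/L·hr
IV tail: 9.31/0.242 = 38.471; AUC_iv,0→∞ = 316.53625 + 38.471 = 355.00725 mg/L·hr
Trapezoidal AUC_0→6.25 (oral capsule):
  [0→0.25]: (0.00+26.32)/2 × 0.25 = 3.29
  [0.25→4.25]: (26.32+30.61)/2 × 4 = 113.86
  [4.25→4.75]: (30.61+27.14)/2 × 0.5 = 14.4375
  [4.75→5.75]: (27.14+21.31)/2 × 1 = 24.225
  [5.75→6.25]: (21.31+18.89)/2 × 0.5 = 10.05
  Sum = 165.8625 mg/L·hr
oral capsule tail: 18.89/0.242 = 78.058; AUC_ev,0→∞ = 165.8625 + 78.058 = 243.9205 mg/L·hr
F = (AUC_ev/D_ev)/(AUC_iv/D_iv) = (243.9205/300)/(355.00725/200) = 0.813068/1.77504 = 0.4581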